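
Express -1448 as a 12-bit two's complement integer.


Original: 010110101000
Step 1 - Invert all bits: 101001010111
Step 2 - Add 1: 101001010111 + 1
= 101001011000 (represents -1448)


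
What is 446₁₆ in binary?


Each hex digit → 4 binary bits:
  4 = 0100
  4 = 0100
  6 = 0110
Concatenate: 0100 0100 0110
= 010001000110


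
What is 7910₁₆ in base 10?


Positional values:
Position 0: 0 × 16^0 = 0 × 1 = 0
Position 1: 1 × 16^1 = 1 × 16 = 16
Position 2: 9 × 16^2 = 9 × 256 = 2304
Position 3: 7 × 16^3 = 7 × 4096 = 28672
Sum = 0 + 16 + 2304 + 28672
= 30992


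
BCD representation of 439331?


Each digit → 4-bit binary:
  4 → 0100
  3 → 0011
  9 → 1001
  3 → 0011
  3 → 0011
  1 → 0001
= 0100 0011 1001 0011 0011 0001


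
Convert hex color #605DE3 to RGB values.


Hex: #605DE3
R = 60₁₆ = 96
G = 5D₁₆ = 93
B = E3₁₆ = 227
= RGB(96, 93, 227)


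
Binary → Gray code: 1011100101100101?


Binary: 1011100101100101
Gray code: G = B XOR (B >> 1)
B >> 1 = 0101110010110010
1011100101100101 XOR 0101110010110010:
  1 XOR 0 = 1
  0 XOR 1 = 1
  1 XOR 0 = 1
  1 XOR 1 = 0
  1 XOR 1 = 0
  0 XOR 1 = 1
  0 XOR 0 = 0
  1 XOR 0 = 1
  0 XOR 1 = 1
  1 XOR 0 = 1
  1 XOR 1 = 0
  0 XOR 1 = 1
  0 XOR 0 = 0
  1 XOR 0 = 1
  0 XOR 1 = 1
  1 XOR 0 = 1
= 1110010111010111


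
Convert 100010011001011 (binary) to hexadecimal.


Group into 4-bit nibbles: 0100010011001011
  0100 = 4
  0100 = 4
  1100 = C
  1011 = B
= 0x44CB


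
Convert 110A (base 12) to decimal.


Positional values (base 12):
  A × 12^0 = 10 × 1 = 10
  0 × 12^1 = 0 × 12 = 0
  1 × 12^2 = 1 × 144 = 144
  1 × 12^3 = 1 × 1728 = 1728
Sum = 10 + 0 + 144 + 1728
= 1882


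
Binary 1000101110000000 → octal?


Group into 3-bit groups: 001000101110000000
  001 = 1
  000 = 0
  101 = 5
  110 = 6
  000 = 0
  000 = 0
= 0o105600


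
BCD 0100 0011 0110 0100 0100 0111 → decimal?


Each 4-bit group → digit:
  0100 → 4
  0011 → 3
  0110 → 6
  0100 → 4
  0100 → 4
  0111 → 7
= 436447


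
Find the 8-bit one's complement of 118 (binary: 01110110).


Original: 01110110
Invert all bits:
  bit 0: 0 → 1
  bit 1: 1 → 0
  bit 2: 1 → 0
  bit 3: 1 → 0
  bit 4: 0 → 1
  bit 5: 1 → 0
  bit 6: 1 → 0
  bit 7: 0 → 1
= 10001001


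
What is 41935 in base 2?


Divide by 2 repeatedly:
41935 ÷ 2 = 20967 remainder 1
20967 ÷ 2 = 10483 remainder 1
10483 ÷ 2 = 5241 remainder 1
5241 ÷ 2 = 2620 remainder 1
2620 ÷ 2 = 1310 remainder 0
1310 ÷ 2 = 655 remainder 0
655 ÷ 2 = 327 remainder 1
327 ÷ 2 = 163 remainder 1
163 ÷ 2 = 81 remainder 1
81 ÷ 2 = 40 remainder 1
40 ÷ 2 = 20 remainder 0
20 ÷ 2 = 10 remainder 0
10 ÷ 2 = 5 remainder 0
5 ÷ 2 = 2 remainder 1
2 ÷ 2 = 1 remainder 0
1 ÷ 2 = 0 remainder 1
Reading remainders bottom-up:
= 1010001111001111


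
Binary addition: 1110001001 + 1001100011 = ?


Align and add column by column (LSB to MSB, carry propagating):
  01110001001
+ 01001100011
  -----------
  col 0: 1 + 1 + 0 (carry in) = 2 → bit 0, carry out 1
  col 1: 0 + 1 + 1 (carry in) = 2 → bit 0, carry out 1
  col 2: 0 + 0 + 1 (carry in) = 1 → bit 1, carry out 0
  col 3: 1 + 0 + 0 (carry in) = 1 → bit 1, carry out 0
  col 4: 0 + 0 + 0 (carry in) = 0 → bit 0, carry out 0
  col 5: 0 + 1 + 0 (carry in) = 1 → bit 1, carry out 0
  col 6: 0 + 1 + 0 (carry in) = 1 → bit 1, carry out 0
  col 7: 1 + 0 + 0 (carry in) = 1 → bit 1, carry out 0
  col 8: 1 + 0 + 0 (carry in) = 1 → bit 1, carry out 0
  col 9: 1 + 1 + 0 (carry in) = 2 → bit 0, carry out 1
  col 10: 0 + 0 + 1 (carry in) = 1 → bit 1, carry out 0
Reading bits MSB→LSB: 10111101100
Strip leading zeros: 10111101100
= 10111101100


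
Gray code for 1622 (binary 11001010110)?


Binary: 11001010110
Gray code: G = B XOR (B >> 1)
B >> 1 = 01100101011
11001010110 XOR 01100101011:
  1 XOR 0 = 1
  1 XOR 1 = 0
  0 XOR 1 = 1
  0 XOR 0 = 0
  1 XOR 0 = 1
  0 XOR 1 = 1
  1 XOR 0 = 1
  0 XOR 1 = 1
  1 XOR 0 = 1
  1 XOR 1 = 0
  0 XOR 1 = 1
= 10101111101


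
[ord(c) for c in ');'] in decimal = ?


String: ');'  (2 characters)
Per-character ASCII lookup:
  ')': special character: ')' = 41
  ';': special character: ';' = 59
= 41 59


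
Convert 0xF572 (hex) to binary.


Each hex digit → 4 binary bits:
  F = 1111
  5 = 0101
  7 = 0111
  2 = 0010
Concatenate: 1111 0101 0111 0010
= 1111010101110010


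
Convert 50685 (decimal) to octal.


Divide by 8 repeatedly:
50685 ÷ 8 = 6335 remainder 5
6335 ÷ 8 = 791 remainder 7
791 ÷ 8 = 98 remainder 7
98 ÷ 8 = 12 remainder 2
12 ÷ 8 = 1 remainder 4
1 ÷ 8 = 0 remainder 1
Reading remainders bottom-up:
= 0o142775


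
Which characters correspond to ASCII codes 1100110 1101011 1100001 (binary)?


Codes (binary): 1100110 1101011 1100001
Per-code ASCII lookup:
  1100110 = 102  (range 97-122: lowercase, 102 - 97 = 5) → 'f'
  1101011 = 107  (range 97-122: lowercase, 107 - 97 = 10) → 'k'
  1100001 = 97  (range 97-122: lowercase, 97 - 97 = 0) → 'a'
= 'fka'


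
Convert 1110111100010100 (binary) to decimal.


Positional values:
Bit 2: 1 × 2^2 = 4
Bit 4: 1 × 2^4 = 16
Bit 8: 1 × 2^8 = 256
Bit 9: 1 × 2^9 = 512
Bit 10: 1 × 2^10 = 1024
Bit 11: 1 × 2^11 = 2048
Bit 13: 1 × 2^13 = 8192
Bit 14: 1 × 2^14 = 16384
Bit 15: 1 × 2^15 = 32768
Sum = 4 + 16 + 256 + 512 + 1024 + 2048 + 8192 + 16384 + 32768
= 61204


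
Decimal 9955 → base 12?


Divide by 12 repeatedly:
9955 ÷ 12 = 829 remainder 7
829 ÷ 12 = 69 remainder 1
69 ÷ 12 = 5 remainder 9
5 ÷ 12 = 0 remainder 5
Reading remainders bottom-up:
= 5917


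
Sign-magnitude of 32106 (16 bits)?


Sign bit: 0 (positive)
Magnitude: 32106 = 111110101101010
= 0111110101101010


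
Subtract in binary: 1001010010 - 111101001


Align and subtract column by column (LSB to MSB, borrowing when needed):
  1001010010
- 0111101001
  ----------
  col 0: (0 - 0 borrow-in) - 1 → borrow from next column: (0+2) - 1 = 1, borrow out 1
  col 1: (1 - 1 borrow-in) - 0 → 0 - 0 = 0, borrow out 0
  col 2: (0 - 0 borrow-in) - 0 → 0 - 0 = 0, borrow out 0
  col 3: (0 - 0 borrow-in) - 1 → borrow from next column: (0+2) - 1 = 1, borrow out 1
  col 4: (1 - 1 borrow-in) - 0 → 0 - 0 = 0, borrow out 0
  col 5: (0 - 0 borrow-in) - 1 → borrow from next column: (0+2) - 1 = 1, borrow out 1
  col 6: (1 - 1 borrow-in) - 1 → borrow from next column: (0+2) - 1 = 1, borrow out 1
  col 7: (0 - 1 borrow-in) - 1 → borrow from next column: (-1+2) - 1 = 0, borrow out 1
  col 8: (0 - 1 borrow-in) - 1 → borrow from next column: (-1+2) - 1 = 0, borrow out 1
  col 9: (1 - 1 borrow-in) - 0 → 0 - 0 = 0, borrow out 0
Reading bits MSB→LSB: 0001101001
Strip leading zeros: 1101001
= 1101001


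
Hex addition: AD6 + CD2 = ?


Align and add column by column (LSB to MSB, each column mod 16 with carry):
  0AD6
+ 0CD2
  ----
  col 0: 6(6) + 2(2) + 0 (carry in) = 8 → 8(8), carry out 0
  col 1: D(13) + D(13) + 0 (carry in) = 26 → A(10), carry out 1
  col 2: A(10) + C(12) + 1 (carry in) = 23 → 7(7), carry out 1
  col 3: 0(0) + 0(0) + 1 (carry in) = 1 → 1(1), carry out 0
Reading digits MSB→LSB: 17A8
Strip leading zeros: 17A8
= 0x17A8


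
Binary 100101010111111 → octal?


Group into 3-bit groups: 100101010111111
  100 = 4
  101 = 5
  010 = 2
  111 = 7
  111 = 7
= 0o45277


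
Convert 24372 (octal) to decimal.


Positional values:
Position 0: 2 × 8^0 = 2
Position 1: 7 × 8^1 = 56
Position 2: 3 × 8^2 = 192
Position 3: 4 × 8^3 = 2048
Position 4: 2 × 8^4 = 8192
Sum = 2 + 56 + 192 + 2048 + 8192
= 10490


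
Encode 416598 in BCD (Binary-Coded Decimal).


Each digit → 4-bit binary:
  4 → 0100
  1 → 0001
  6 → 0110
  5 → 0101
  9 → 1001
  8 → 1000
= 0100 0001 0110 0101 1001 1000


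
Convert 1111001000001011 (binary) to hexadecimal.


Group into 4-bit nibbles: 1111001000001011
  1111 = F
  0010 = 2
  0000 = 0
  1011 = B
= 0xF20B


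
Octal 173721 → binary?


Each octal digit → 3 binary bits:
  1 = 001
  7 = 111
  3 = 011
  7 = 111
  2 = 010
  1 = 001
Concatenate: 001 111 011 111 010 001
= 001111011111010001


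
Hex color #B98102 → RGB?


Hex: #B98102
R = B9₁₆ = 185
G = 81₁₆ = 129
B = 02₁₆ = 2
= RGB(185, 129, 2)


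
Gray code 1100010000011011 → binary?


Gray code: 1100010000011011
MSB stays the same: 1
Each subsequent bit = prev_binary XOR current_gray:
  B[1] = 1 XOR 1 = 0
  B[2] = 0 XOR 0 = 0
  B[3] = 0 XOR 0 = 0
  B[4] = 0 XOR 0 = 0
  B[5] = 0 XOR 1 = 1
  B[6] = 1 XOR 0 = 1
  B[7] = 1 XOR 0 = 1
  B[8] = 1 XOR 0 = 1
  B[9] = 1 XOR 0 = 1
  B[10] = 1 XOR 0 = 1
  B[11] = 1 XOR 1 = 0
  B[12] = 0 XOR 1 = 1
  B[13] = 1 XOR 0 = 1
  B[14] = 1 XOR 1 = 0
  B[15] = 0 XOR 1 = 1
= 1000011111101101 (34797 decimal)


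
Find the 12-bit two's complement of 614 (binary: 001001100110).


Original: 001001100110
Step 1 - Invert all bits: 110110011001
Step 2 - Add 1: 110110011001 + 1
= 110110011010 (represents -614)


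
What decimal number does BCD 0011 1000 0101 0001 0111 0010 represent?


Each 4-bit group → digit:
  0011 → 3
  1000 → 8
  0101 → 5
  0001 → 1
  0111 → 7
  0010 → 2
= 385172


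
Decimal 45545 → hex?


Divide by 16 repeatedly:
45545 ÷ 16 = 2846 remainder 9 (9)
2846 ÷ 16 = 177 remainder 14 (E)
177 ÷ 16 = 11 remainder 1 (1)
11 ÷ 16 = 0 remainder 11 (B)
Reading remainders bottom-up:
= 0xB1E9


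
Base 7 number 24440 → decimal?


Positional values (base 7):
  0 × 7^0 = 0 × 1 = 0
  4 × 7^1 = 4 × 7 = 28
  4 × 7^2 = 4 × 49 = 196
  4 × 7^3 = 4 × 343 = 1372
  2 × 7^4 = 2 × 2401 = 4802
Sum = 0 + 28 + 196 + 1372 + 4802
= 6398


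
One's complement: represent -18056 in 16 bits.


Original: 0100011010001000
Invert all bits:
  bit 0: 0 → 1
  bit 1: 1 → 0
  bit 2: 0 → 1
  bit 3: 0 → 1
  bit 4: 0 → 1
  bit 5: 1 → 0
  bit 6: 1 → 0
  bit 7: 0 → 1
  bit 8: 1 → 0
  bit 9: 0 → 1
  bit 10: 0 → 1
  bit 11: 0 → 1
  bit 12: 1 → 0
  bit 13: 0 → 1
  bit 14: 0 → 1
  bit 15: 0 → 1
= 1011100101110111


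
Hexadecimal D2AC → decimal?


Positional values:
Position 0: C × 16^0 = 12 × 1 = 12
Position 1: A × 16^1 = 10 × 16 = 160
Position 2: 2 × 16^2 = 2 × 256 = 512
Position 3: D × 16^3 = 13 × 4096 = 53248
Sum = 12 + 160 + 512 + 53248
= 53932


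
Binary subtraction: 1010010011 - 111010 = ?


Align and subtract column by column (LSB to MSB, borrowing when needed):
  1010010011
- 0000111010
  ----------
  col 0: (1 - 0 borrow-in) - 0 → 1 - 0 = 1, borrow out 0
  col 1: (1 - 0 borrow-in) - 1 → 1 - 1 = 0, borrow out 0
  col 2: (0 - 0 borrow-in) - 0 → 0 - 0 = 0, borrow out 0
  col 3: (0 - 0 borrow-in) - 1 → borrow from next column: (0+2) - 1 = 1, borrow out 1
  col 4: (1 - 1 borrow-in) - 1 → borrow from next column: (0+2) - 1 = 1, borrow out 1
  col 5: (0 - 1 borrow-in) - 1 → borrow from next column: (-1+2) - 1 = 0, borrow out 1
  col 6: (0 - 1 borrow-in) - 0 → borrow from next column: (-1+2) - 0 = 1, borrow out 1
  col 7: (1 - 1 borrow-in) - 0 → 0 - 0 = 0, borrow out 0
  col 8: (0 - 0 borrow-in) - 0 → 0 - 0 = 0, borrow out 0
  col 9: (1 - 0 borrow-in) - 0 → 1 - 0 = 1, borrow out 0
Reading bits MSB→LSB: 1001011001
Strip leading zeros: 1001011001
= 1001011001


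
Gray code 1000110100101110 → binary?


Gray code: 1000110100101110
MSB stays the same: 1
Each subsequent bit = prev_binary XOR current_gray:
  B[1] = 1 XOR 0 = 1
  B[2] = 1 XOR 0 = 1
  B[3] = 1 XOR 0 = 1
  B[4] = 1 XOR 1 = 0
  B[5] = 0 XOR 1 = 1
  B[6] = 1 XOR 0 = 1
  B[7] = 1 XOR 1 = 0
  B[8] = 0 XOR 0 = 0
  B[9] = 0 XOR 0 = 0
  B[10] = 0 XOR 1 = 1
  B[11] = 1 XOR 0 = 1
  B[12] = 1 XOR 1 = 0
  B[13] = 0 XOR 1 = 1
  B[14] = 1 XOR 1 = 0
  B[15] = 0 XOR 0 = 0
= 1111011000110100 (63028 decimal)


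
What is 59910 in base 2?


Divide by 2 repeatedly:
59910 ÷ 2 = 29955 remainder 0
29955 ÷ 2 = 14977 remainder 1
14977 ÷ 2 = 7488 remainder 1
7488 ÷ 2 = 3744 remainder 0
3744 ÷ 2 = 1872 remainder 0
1872 ÷ 2 = 936 remainder 0
936 ÷ 2 = 468 remainder 0
468 ÷ 2 = 234 remainder 0
234 ÷ 2 = 117 remainder 0
117 ÷ 2 = 58 remainder 1
58 ÷ 2 = 29 remainder 0
29 ÷ 2 = 14 remainder 1
14 ÷ 2 = 7 remainder 0
7 ÷ 2 = 3 remainder 1
3 ÷ 2 = 1 remainder 1
1 ÷ 2 = 0 remainder 1
Reading remainders bottom-up:
= 1110101000000110


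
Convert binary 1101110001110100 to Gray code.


Binary: 1101110001110100
Gray code: G = B XOR (B >> 1)
B >> 1 = 0110111000111010
1101110001110100 XOR 0110111000111010:
  1 XOR 0 = 1
  1 XOR 1 = 0
  0 XOR 1 = 1
  1 XOR 0 = 1
  1 XOR 1 = 0
  1 XOR 1 = 0
  0 XOR 1 = 1
  0 XOR 0 = 0
  0 XOR 0 = 0
  1 XOR 0 = 1
  1 XOR 1 = 0
  1 XOR 1 = 0
  0 XOR 1 = 1
  1 XOR 0 = 1
  0 XOR 1 = 1
  0 XOR 0 = 0
= 1011001001001110


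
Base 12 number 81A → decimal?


Positional values (base 12):
  A × 12^0 = 10 × 1 = 10
  1 × 12^1 = 1 × 12 = 12
  8 × 12^2 = 8 × 144 = 1152
Sum = 10 + 12 + 1152
= 1174


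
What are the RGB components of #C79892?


Hex: #C79892
R = C7₁₆ = 199
G = 98₁₆ = 152
B = 92₁₆ = 146
= RGB(199, 152, 146)


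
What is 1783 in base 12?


Divide by 12 repeatedly:
1783 ÷ 12 = 148 remainder 7
148 ÷ 12 = 12 remainder 4
12 ÷ 12 = 1 remainder 0
1 ÷ 12 = 0 remainder 1
Reading remainders bottom-up:
= 1047


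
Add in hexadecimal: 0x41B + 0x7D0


Align and add column by column (LSB to MSB, each column mod 16 with carry):
  041B
+ 07D0
  ----
  col 0: B(11) + 0(0) + 0 (carry in) = 11 → B(11), carry out 0
  col 1: 1(1) + D(13) + 0 (carry in) = 14 → E(14), carry out 0
  col 2: 4(4) + 7(7) + 0 (carry in) = 11 → B(11), carry out 0
  col 3: 0(0) + 0(0) + 0 (carry in) = 0 → 0(0), carry out 0
Reading digits MSB→LSB: 0BEB
Strip leading zeros: BEB
= 0xBEB


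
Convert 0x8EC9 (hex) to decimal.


Positional values:
Position 0: 9 × 16^0 = 9 × 1 = 9
Position 1: C × 16^1 = 12 × 16 = 192
Position 2: E × 16^2 = 14 × 256 = 3584
Position 3: 8 × 16^3 = 8 × 4096 = 32768
Sum = 9 + 192 + 3584 + 32768
= 36553


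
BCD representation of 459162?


Each digit → 4-bit binary:
  4 → 0100
  5 → 0101
  9 → 1001
  1 → 0001
  6 → 0110
  2 → 0010
= 0100 0101 1001 0001 0110 0010


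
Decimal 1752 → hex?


Divide by 16 repeatedly:
1752 ÷ 16 = 109 remainder 8 (8)
109 ÷ 16 = 6 remainder 13 (D)
6 ÷ 16 = 0 remainder 6 (6)
Reading remainders bottom-up:
= 0x6D8


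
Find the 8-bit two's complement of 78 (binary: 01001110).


Original: 01001110
Step 1 - Invert all bits: 10110001
Step 2 - Add 1: 10110001 + 1
= 10110010 (represents -78)


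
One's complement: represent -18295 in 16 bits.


Original: 0100011101110111
Invert all bits:
  bit 0: 0 → 1
  bit 1: 1 → 0
  bit 2: 0 → 1
  bit 3: 0 → 1
  bit 4: 0 → 1
  bit 5: 1 → 0
  bit 6: 1 → 0
  bit 7: 1 → 0
  bit 8: 0 → 1
  bit 9: 1 → 0
  bit 10: 1 → 0
  bit 11: 1 → 0
  bit 12: 0 → 1
  bit 13: 1 → 0
  bit 14: 1 → 0
  bit 15: 1 → 0
= 1011100010001000


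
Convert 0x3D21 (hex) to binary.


Each hex digit → 4 binary bits:
  3 = 0011
  D = 1101
  2 = 0010
  1 = 0001
Concatenate: 0011 1101 0010 0001
= 0011110100100001


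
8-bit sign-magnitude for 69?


Sign bit: 0 (positive)
Magnitude: 69 = 1000101
= 01000101


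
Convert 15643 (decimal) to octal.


Divide by 8 repeatedly:
15643 ÷ 8 = 1955 remainder 3
1955 ÷ 8 = 244 remainder 3
244 ÷ 8 = 30 remainder 4
30 ÷ 8 = 3 remainder 6
3 ÷ 8 = 0 remainder 3
Reading remainders bottom-up:
= 0o36433


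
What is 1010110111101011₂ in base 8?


Group into 3-bit groups: 001010110111101011
  001 = 1
  010 = 2
  110 = 6
  111 = 7
  101 = 5
  011 = 3
= 0o126753


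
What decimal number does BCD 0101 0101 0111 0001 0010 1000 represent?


Each 4-bit group → digit:
  0101 → 5
  0101 → 5
  0111 → 7
  0001 → 1
  0010 → 2
  1000 → 8
= 557128


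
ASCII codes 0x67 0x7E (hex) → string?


Codes (hex): 0x67 0x7E
Per-code ASCII lookup:
  0x67 = 103  (range 97-122: lowercase, 103 - 97 = 6) → 'g'
  0x7E = 126  (special character) → '~'
= 'g~'


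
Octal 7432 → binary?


Each octal digit → 3 binary bits:
  7 = 111
  4 = 100
  3 = 011
  2 = 010
Concatenate: 111 100 011 010
= 111100011010


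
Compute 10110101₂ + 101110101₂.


Align and add column by column (LSB to MSB, carry propagating):
  0010110101
+ 0101110101
  ----------
  col 0: 1 + 1 + 0 (carry in) = 2 → bit 0, carry out 1
  col 1: 0 + 0 + 1 (carry in) = 1 → bit 1, carry out 0
  col 2: 1 + 1 + 0 (carry in) = 2 → bit 0, carry out 1
  col 3: 0 + 0 + 1 (carry in) = 1 → bit 1, carry out 0
  col 4: 1 + 1 + 0 (carry in) = 2 → bit 0, carry out 1
  col 5: 1 + 1 + 1 (carry in) = 3 → bit 1, carry out 1
  col 6: 0 + 1 + 1 (carry in) = 2 → bit 0, carry out 1
  col 7: 1 + 0 + 1 (carry in) = 2 → bit 0, carry out 1
  col 8: 0 + 1 + 1 (carry in) = 2 → bit 0, carry out 1
  col 9: 0 + 0 + 1 (carry in) = 1 → bit 1, carry out 0
Reading bits MSB→LSB: 1000101010
Strip leading zeros: 1000101010
= 1000101010


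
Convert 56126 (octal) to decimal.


Positional values:
Position 0: 6 × 8^0 = 6
Position 1: 2 × 8^1 = 16
Position 2: 1 × 8^2 = 64
Position 3: 6 × 8^3 = 3072
Position 4: 5 × 8^4 = 20480
Sum = 6 + 16 + 64 + 3072 + 20480
= 23638


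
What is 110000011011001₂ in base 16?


Group into 4-bit nibbles: 0110000011011001
  0110 = 6
  0000 = 0
  1101 = D
  1001 = 9
= 0x60D9


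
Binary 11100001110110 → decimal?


Positional values:
Bit 1: 1 × 2^1 = 2
Bit 2: 1 × 2^2 = 4
Bit 4: 1 × 2^4 = 16
Bit 5: 1 × 2^5 = 32
Bit 6: 1 × 2^6 = 64
Bit 11: 1 × 2^11 = 2048
Bit 12: 1 × 2^12 = 4096
Bit 13: 1 × 2^13 = 8192
Sum = 2 + 4 + 16 + 32 + 64 + 2048 + 4096 + 8192
= 14454


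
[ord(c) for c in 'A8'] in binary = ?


String: 'A8'  (2 characters)
Per-character ASCII lookup:
  'A': uppercase starts at 65: 'A' = 65 + 0 = 65 → 1000001
  '8': digits start at 48: '8' = 48 + 8 = 56 → 111000
= 1000001 111000


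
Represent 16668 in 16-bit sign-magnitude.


Sign bit: 0 (positive)
Magnitude: 16668 = 100000100011100
= 0100000100011100


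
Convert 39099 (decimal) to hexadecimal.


Divide by 16 repeatedly:
39099 ÷ 16 = 2443 remainder 11 (B)
2443 ÷ 16 = 152 remainder 11 (B)
152 ÷ 16 = 9 remainder 8 (8)
9 ÷ 16 = 0 remainder 9 (9)
Reading remainders bottom-up:
= 0x98BB


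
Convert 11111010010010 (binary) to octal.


Group into 3-bit groups: 011111010010010
  011 = 3
  111 = 7
  010 = 2
  010 = 2
  010 = 2
= 0o37222


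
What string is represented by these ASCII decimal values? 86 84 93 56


Codes (decimal): 86 84 93 56
Per-code ASCII lookup:
  86  (range 65-90: uppercase, 86 - 65 = 21) → 'V'
  84  (range 65-90: uppercase, 84 - 65 = 19) → 'T'
  93  (special character) → ']'
  56  (range 48-57: digits, 56 - 48 = 8) → '8'
= 'VT]8'


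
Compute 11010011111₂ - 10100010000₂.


Align and subtract column by column (LSB to MSB, borrowing when needed):
  11010011111
- 10100010000
  -----------
  col 0: (1 - 0 borrow-in) - 0 → 1 - 0 = 1, borrow out 0
  col 1: (1 - 0 borrow-in) - 0 → 1 - 0 = 1, borrow out 0
  col 2: (1 - 0 borrow-in) - 0 → 1 - 0 = 1, borrow out 0
  col 3: (1 - 0 borrow-in) - 0 → 1 - 0 = 1, borrow out 0
  col 4: (1 - 0 borrow-in) - 1 → 1 - 1 = 0, borrow out 0
  col 5: (0 - 0 borrow-in) - 0 → 0 - 0 = 0, borrow out 0
  col 6: (0 - 0 borrow-in) - 0 → 0 - 0 = 0, borrow out 0
  col 7: (1 - 0 borrow-in) - 0 → 1 - 0 = 1, borrow out 0
  col 8: (0 - 0 borrow-in) - 1 → borrow from next column: (0+2) - 1 = 1, borrow out 1
  col 9: (1 - 1 borrow-in) - 0 → 0 - 0 = 0, borrow out 0
  col 10: (1 - 0 borrow-in) - 1 → 1 - 1 = 0, borrow out 0
Reading bits MSB→LSB: 00110001111
Strip leading zeros: 110001111
= 110001111


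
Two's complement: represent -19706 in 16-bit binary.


Original: 0100110011111010
Step 1 - Invert all bits: 1011001100000101
Step 2 - Add 1: 1011001100000101 + 1
= 1011001100000110 (represents -19706)


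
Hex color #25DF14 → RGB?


Hex: #25DF14
R = 25₁₆ = 37
G = DF₁₆ = 223
B = 14₁₆ = 20
= RGB(37, 223, 20)


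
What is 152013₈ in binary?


Each octal digit → 3 binary bits:
  1 = 001
  5 = 101
  2 = 010
  0 = 000
  1 = 001
  3 = 011
Concatenate: 001 101 010 000 001 011
= 001101010000001011


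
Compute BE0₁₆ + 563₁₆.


Align and add column by column (LSB to MSB, each column mod 16 with carry):
  0BE0
+ 0563
  ----
  col 0: 0(0) + 3(3) + 0 (carry in) = 3 → 3(3), carry out 0
  col 1: E(14) + 6(6) + 0 (carry in) = 20 → 4(4), carry out 1
  col 2: B(11) + 5(5) + 1 (carry in) = 17 → 1(1), carry out 1
  col 3: 0(0) + 0(0) + 1 (carry in) = 1 → 1(1), carry out 0
Reading digits MSB→LSB: 1143
Strip leading zeros: 1143
= 0x1143


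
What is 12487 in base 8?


Divide by 8 repeatedly:
12487 ÷ 8 = 1560 remainder 7
1560 ÷ 8 = 195 remainder 0
195 ÷ 8 = 24 remainder 3
24 ÷ 8 = 3 remainder 0
3 ÷ 8 = 0 remainder 3
Reading remainders bottom-up:
= 0o30307


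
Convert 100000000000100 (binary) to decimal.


Positional values:
Bit 2: 1 × 2^2 = 4
Bit 14: 1 × 2^14 = 16384
Sum = 4 + 16384
= 16388


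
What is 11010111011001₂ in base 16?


Group into 4-bit nibbles: 0011010111011001
  0011 = 3
  0101 = 5
  1101 = D
  1001 = 9
= 0x35D9


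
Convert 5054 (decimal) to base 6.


Divide by 6 repeatedly:
5054 ÷ 6 = 842 remainder 2
842 ÷ 6 = 140 remainder 2
140 ÷ 6 = 23 remainder 2
23 ÷ 6 = 3 remainder 5
3 ÷ 6 = 0 remainder 3
Reading remainders bottom-up:
= 35222


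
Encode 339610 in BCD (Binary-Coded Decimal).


Each digit → 4-bit binary:
  3 → 0011
  3 → 0011
  9 → 1001
  6 → 0110
  1 → 0001
  0 → 0000
= 0011 0011 1001 0110 0001 0000


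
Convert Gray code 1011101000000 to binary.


Gray code: 1011101000000
MSB stays the same: 1
Each subsequent bit = prev_binary XOR current_gray:
  B[1] = 1 XOR 0 = 1
  B[2] = 1 XOR 1 = 0
  B[3] = 0 XOR 1 = 1
  B[4] = 1 XOR 1 = 0
  B[5] = 0 XOR 0 = 0
  B[6] = 0 XOR 1 = 1
  B[7] = 1 XOR 0 = 1
  B[8] = 1 XOR 0 = 1
  B[9] = 1 XOR 0 = 1
  B[10] = 1 XOR 0 = 1
  B[11] = 1 XOR 0 = 1
  B[12] = 1 XOR 0 = 1
= 1101001111111 (6783 decimal)


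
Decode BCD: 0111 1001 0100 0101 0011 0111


Each 4-bit group → digit:
  0111 → 7
  1001 → 9
  0100 → 4
  0101 → 5
  0011 → 3
  0111 → 7
= 794537


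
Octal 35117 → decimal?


Positional values:
Position 0: 7 × 8^0 = 7
Position 1: 1 × 8^1 = 8
Position 2: 1 × 8^2 = 64
Position 3: 5 × 8^3 = 2560
Position 4: 3 × 8^4 = 12288
Sum = 7 + 8 + 64 + 2560 + 12288
= 14927


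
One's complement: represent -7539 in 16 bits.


Original: 0001110101110011
Invert all bits:
  bit 0: 0 → 1
  bit 1: 0 → 1
  bit 2: 0 → 1
  bit 3: 1 → 0
  bit 4: 1 → 0
  bit 5: 1 → 0
  bit 6: 0 → 1
  bit 7: 1 → 0
  bit 8: 0 → 1
  bit 9: 1 → 0
  bit 10: 1 → 0
  bit 11: 1 → 0
  bit 12: 0 → 1
  bit 13: 0 → 1
  bit 14: 1 → 0
  bit 15: 1 → 0
= 1110001010001100


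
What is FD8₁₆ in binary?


Each hex digit → 4 binary bits:
  F = 1111
  D = 1101
  8 = 1000
Concatenate: 1111 1101 1000
= 111111011000


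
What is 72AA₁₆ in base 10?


Positional values:
Position 0: A × 16^0 = 10 × 1 = 10
Position 1: A × 16^1 = 10 × 16 = 160
Position 2: 2 × 16^2 = 2 × 256 = 512
Position 3: 7 × 16^3 = 7 × 4096 = 28672
Sum = 10 + 160 + 512 + 28672
= 29354


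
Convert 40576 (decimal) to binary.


Divide by 2 repeatedly:
40576 ÷ 2 = 20288 remainder 0
20288 ÷ 2 = 10144 remainder 0
10144 ÷ 2 = 5072 remainder 0
5072 ÷ 2 = 2536 remainder 0
2536 ÷ 2 = 1268 remainder 0
1268 ÷ 2 = 634 remainder 0
634 ÷ 2 = 317 remainder 0
317 ÷ 2 = 158 remainder 1
158 ÷ 2 = 79 remainder 0
79 ÷ 2 = 39 remainder 1
39 ÷ 2 = 19 remainder 1
19 ÷ 2 = 9 remainder 1
9 ÷ 2 = 4 remainder 1
4 ÷ 2 = 2 remainder 0
2 ÷ 2 = 1 remainder 0
1 ÷ 2 = 0 remainder 1
Reading remainders bottom-up:
= 1001111010000000


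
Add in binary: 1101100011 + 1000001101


Align and add column by column (LSB to MSB, carry propagating):
  01101100011
+ 01000001101
  -----------
  col 0: 1 + 1 + 0 (carry in) = 2 → bit 0, carry out 1
  col 1: 1 + 0 + 1 (carry in) = 2 → bit 0, carry out 1
  col 2: 0 + 1 + 1 (carry in) = 2 → bit 0, carry out 1
  col 3: 0 + 1 + 1 (carry in) = 2 → bit 0, carry out 1
  col 4: 0 + 0 + 1 (carry in) = 1 → bit 1, carry out 0
  col 5: 1 + 0 + 0 (carry in) = 1 → bit 1, carry out 0
  col 6: 1 + 0 + 0 (carry in) = 1 → bit 1, carry out 0
  col 7: 0 + 0 + 0 (carry in) = 0 → bit 0, carry out 0
  col 8: 1 + 0 + 0 (carry in) = 1 → bit 1, carry out 0
  col 9: 1 + 1 + 0 (carry in) = 2 → bit 0, carry out 1
  col 10: 0 + 0 + 1 (carry in) = 1 → bit 1, carry out 0
Reading bits MSB→LSB: 10101110000
Strip leading zeros: 10101110000
= 10101110000


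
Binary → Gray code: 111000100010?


Binary: 111000100010
Gray code: G = B XOR (B >> 1)
B >> 1 = 011100010001
111000100010 XOR 011100010001:
  1 XOR 0 = 1
  1 XOR 1 = 0
  1 XOR 1 = 0
  0 XOR 1 = 1
  0 XOR 0 = 0
  0 XOR 0 = 0
  1 XOR 0 = 1
  0 XOR 1 = 1
  0 XOR 0 = 0
  0 XOR 0 = 0
  1 XOR 0 = 1
  0 XOR 1 = 1
= 100100110011


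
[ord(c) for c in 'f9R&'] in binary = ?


String: 'f9R&'  (4 characters)
Per-character ASCII lookup:
  'f': lowercase starts at 97: 'f' = 97 + 5 = 102 → 1100110
  '9': digits start at 48: '9' = 48 + 9 = 57 → 111001
  'R': uppercase starts at 65: 'R' = 65 + 17 = 82 → 1010010
  '&': special character: '&' = 38 → 100110
= 1100110 111001 1010010 100110


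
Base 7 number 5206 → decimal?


Positional values (base 7):
  6 × 7^0 = 6 × 1 = 6
  0 × 7^1 = 0 × 7 = 0
  2 × 7^2 = 2 × 49 = 98
  5 × 7^3 = 5 × 343 = 1715
Sum = 6 + 0 + 98 + 1715
= 1819


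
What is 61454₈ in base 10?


Positional values:
Position 0: 4 × 8^0 = 4
Position 1: 5 × 8^1 = 40
Position 2: 4 × 8^2 = 256
Position 3: 1 × 8^3 = 512
Position 4: 6 × 8^4 = 24576
Sum = 4 + 40 + 256 + 512 + 24576
= 25388


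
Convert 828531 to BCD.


Each digit → 4-bit binary:
  8 → 1000
  2 → 0010
  8 → 1000
  5 → 0101
  3 → 0011
  1 → 0001
= 1000 0010 1000 0101 0011 0001


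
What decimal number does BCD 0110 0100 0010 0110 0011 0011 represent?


Each 4-bit group → digit:
  0110 → 6
  0100 → 4
  0010 → 2
  0110 → 6
  0011 → 3
  0011 → 3
= 642633


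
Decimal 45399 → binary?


Divide by 2 repeatedly:
45399 ÷ 2 = 22699 remainder 1
22699 ÷ 2 = 11349 remainder 1
11349 ÷ 2 = 5674 remainder 1
5674 ÷ 2 = 2837 remainder 0
2837 ÷ 2 = 1418 remainder 1
1418 ÷ 2 = 709 remainder 0
709 ÷ 2 = 354 remainder 1
354 ÷ 2 = 177 remainder 0
177 ÷ 2 = 88 remainder 1
88 ÷ 2 = 44 remainder 0
44 ÷ 2 = 22 remainder 0
22 ÷ 2 = 11 remainder 0
11 ÷ 2 = 5 remainder 1
5 ÷ 2 = 2 remainder 1
2 ÷ 2 = 1 remainder 0
1 ÷ 2 = 0 remainder 1
Reading remainders bottom-up:
= 1011000101010111


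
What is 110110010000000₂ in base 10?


Positional values:
Bit 7: 1 × 2^7 = 128
Bit 10: 1 × 2^10 = 1024
Bit 11: 1 × 2^11 = 2048
Bit 13: 1 × 2^13 = 8192
Bit 14: 1 × 2^14 = 16384
Sum = 128 + 1024 + 2048 + 8192 + 16384
= 27776


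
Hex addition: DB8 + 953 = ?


Align and add column by column (LSB to MSB, each column mod 16 with carry):
  0DB8
+ 0953
  ----
  col 0: 8(8) + 3(3) + 0 (carry in) = 11 → B(11), carry out 0
  col 1: B(11) + 5(5) + 0 (carry in) = 16 → 0(0), carry out 1
  col 2: D(13) + 9(9) + 1 (carry in) = 23 → 7(7), carry out 1
  col 3: 0(0) + 0(0) + 1 (carry in) = 1 → 1(1), carry out 0
Reading digits MSB→LSB: 170B
Strip leading zeros: 170B
= 0x170B


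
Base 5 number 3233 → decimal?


Positional values (base 5):
  3 × 5^0 = 3 × 1 = 3
  3 × 5^1 = 3 × 5 = 15
  2 × 5^2 = 2 × 25 = 50
  3 × 5^3 = 3 × 125 = 375
Sum = 3 + 15 + 50 + 375
= 443


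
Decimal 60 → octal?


Divide by 8 repeatedly:
60 ÷ 8 = 7 remainder 4
7 ÷ 8 = 0 remainder 7
Reading remainders bottom-up:
= 0o74


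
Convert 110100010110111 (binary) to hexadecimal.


Group into 4-bit nibbles: 0110100010110111
  0110 = 6
  1000 = 8
  1011 = B
  0111 = 7
= 0x68B7


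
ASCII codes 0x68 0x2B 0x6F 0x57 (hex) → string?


Codes (hex): 0x68 0x2B 0x6F 0x57
Per-code ASCII lookup:
  0x68 = 104  (range 97-122: lowercase, 104 - 97 = 7) → 'h'
  0x2B = 43  (special character) → '+'
  0x6F = 111  (range 97-122: lowercase, 111 - 97 = 14) → 'o'
  0x57 = 87  (range 65-90: uppercase, 87 - 65 = 22) → 'W'
= 'h+oW'


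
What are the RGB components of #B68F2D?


Hex: #B68F2D
R = B6₁₆ = 182
G = 8F₁₆ = 143
B = 2D₁₆ = 45
= RGB(182, 143, 45)


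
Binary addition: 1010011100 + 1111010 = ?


Align and add column by column (LSB to MSB, carry propagating):
  01010011100
+ 00001111010
  -----------
  col 0: 0 + 0 + 0 (carry in) = 0 → bit 0, carry out 0
  col 1: 0 + 1 + 0 (carry in) = 1 → bit 1, carry out 0
  col 2: 1 + 0 + 0 (carry in) = 1 → bit 1, carry out 0
  col 3: 1 + 1 + 0 (carry in) = 2 → bit 0, carry out 1
  col 4: 1 + 1 + 1 (carry in) = 3 → bit 1, carry out 1
  col 5: 0 + 1 + 1 (carry in) = 2 → bit 0, carry out 1
  col 6: 0 + 1 + 1 (carry in) = 2 → bit 0, carry out 1
  col 7: 1 + 0 + 1 (carry in) = 2 → bit 0, carry out 1
  col 8: 0 + 0 + 1 (carry in) = 1 → bit 1, carry out 0
  col 9: 1 + 0 + 0 (carry in) = 1 → bit 1, carry out 0
  col 10: 0 + 0 + 0 (carry in) = 0 → bit 0, carry out 0
Reading bits MSB→LSB: 01100010110
Strip leading zeros: 1100010110
= 1100010110


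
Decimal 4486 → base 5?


Divide by 5 repeatedly:
4486 ÷ 5 = 897 remainder 1
897 ÷ 5 = 179 remainder 2
179 ÷ 5 = 35 remainder 4
35 ÷ 5 = 7 remainder 0
7 ÷ 5 = 1 remainder 2
1 ÷ 5 = 0 remainder 1
Reading remainders bottom-up:
= 120421


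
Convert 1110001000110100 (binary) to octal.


Group into 3-bit groups: 001110001000110100
  001 = 1
  110 = 6
  001 = 1
  000 = 0
  110 = 6
  100 = 4
= 0o161064


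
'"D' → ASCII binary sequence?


String: '"D'  (2 characters)
Per-character ASCII lookup:
  '"': special character: '"' = 34 → 100010
  'D': uppercase starts at 65: 'D' = 65 + 3 = 68 → 1000100
= 100010 1000100


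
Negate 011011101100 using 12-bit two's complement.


Original: 011011101100
Step 1 - Invert all bits: 100100010011
Step 2 - Add 1: 100100010011 + 1
= 100100010100 (represents -1772)


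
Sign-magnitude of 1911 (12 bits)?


Sign bit: 0 (positive)
Magnitude: 1911 = 11101110111
= 011101110111


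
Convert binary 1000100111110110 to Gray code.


Binary: 1000100111110110
Gray code: G = B XOR (B >> 1)
B >> 1 = 0100010011111011
1000100111110110 XOR 0100010011111011:
  1 XOR 0 = 1
  0 XOR 1 = 1
  0 XOR 0 = 0
  0 XOR 0 = 0
  1 XOR 0 = 1
  0 XOR 1 = 1
  0 XOR 0 = 0
  1 XOR 0 = 1
  1 XOR 1 = 0
  1 XOR 1 = 0
  1 XOR 1 = 0
  1 XOR 1 = 0
  0 XOR 1 = 1
  1 XOR 0 = 1
  1 XOR 1 = 0
  0 XOR 1 = 1
= 1100110100001101


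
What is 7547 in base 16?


Divide by 16 repeatedly:
7547 ÷ 16 = 471 remainder 11 (B)
471 ÷ 16 = 29 remainder 7 (7)
29 ÷ 16 = 1 remainder 13 (D)
1 ÷ 16 = 0 remainder 1 (1)
Reading remainders bottom-up:
= 0x1D7B


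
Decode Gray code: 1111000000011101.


Gray code: 1111000000011101
MSB stays the same: 1
Each subsequent bit = prev_binary XOR current_gray:
  B[1] = 1 XOR 1 = 0
  B[2] = 0 XOR 1 = 1
  B[3] = 1 XOR 1 = 0
  B[4] = 0 XOR 0 = 0
  B[5] = 0 XOR 0 = 0
  B[6] = 0 XOR 0 = 0
  B[7] = 0 XOR 0 = 0
  B[8] = 0 XOR 0 = 0
  B[9] = 0 XOR 0 = 0
  B[10] = 0 XOR 0 = 0
  B[11] = 0 XOR 1 = 1
  B[12] = 1 XOR 1 = 0
  B[13] = 0 XOR 1 = 1
  B[14] = 1 XOR 0 = 1
  B[15] = 1 XOR 1 = 0
= 1010000000010110 (40982 decimal)


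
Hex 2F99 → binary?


Each hex digit → 4 binary bits:
  2 = 0010
  F = 1111
  9 = 1001
  9 = 1001
Concatenate: 0010 1111 1001 1001
= 0010111110011001


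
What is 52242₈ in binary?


Each octal digit → 3 binary bits:
  5 = 101
  2 = 010
  2 = 010
  4 = 100
  2 = 010
Concatenate: 101 010 010 100 010
= 101010010100010


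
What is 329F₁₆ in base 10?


Positional values:
Position 0: F × 16^0 = 15 × 1 = 15
Position 1: 9 × 16^1 = 9 × 16 = 144
Position 2: 2 × 16^2 = 2 × 256 = 512
Position 3: 3 × 16^3 = 3 × 4096 = 12288
Sum = 15 + 144 + 512 + 12288
= 12959


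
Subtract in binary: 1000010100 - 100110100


Align and subtract column by column (LSB to MSB, borrowing when needed):
  1000010100
- 0100110100
  ----------
  col 0: (0 - 0 borrow-in) - 0 → 0 - 0 = 0, borrow out 0
  col 1: (0 - 0 borrow-in) - 0 → 0 - 0 = 0, borrow out 0
  col 2: (1 - 0 borrow-in) - 1 → 1 - 1 = 0, borrow out 0
  col 3: (0 - 0 borrow-in) - 0 → 0 - 0 = 0, borrow out 0
  col 4: (1 - 0 borrow-in) - 1 → 1 - 1 = 0, borrow out 0
  col 5: (0 - 0 borrow-in) - 1 → borrow from next column: (0+2) - 1 = 1, borrow out 1
  col 6: (0 - 1 borrow-in) - 0 → borrow from next column: (-1+2) - 0 = 1, borrow out 1
  col 7: (0 - 1 borrow-in) - 0 → borrow from next column: (-1+2) - 0 = 1, borrow out 1
  col 8: (0 - 1 borrow-in) - 1 → borrow from next column: (-1+2) - 1 = 0, borrow out 1
  col 9: (1 - 1 borrow-in) - 0 → 0 - 0 = 0, borrow out 0
Reading bits MSB→LSB: 0011100000
Strip leading zeros: 11100000
= 11100000


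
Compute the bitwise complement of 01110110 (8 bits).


Original: 01110110
Invert all bits:
  bit 0: 0 → 1
  bit 1: 1 → 0
  bit 2: 1 → 0
  bit 3: 1 → 0
  bit 4: 0 → 1
  bit 5: 1 → 0
  bit 6: 1 → 0
  bit 7: 0 → 1
= 10001001


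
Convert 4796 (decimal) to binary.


Divide by 2 repeatedly:
4796 ÷ 2 = 2398 remainder 0
2398 ÷ 2 = 1199 remainder 0
1199 ÷ 2 = 599 remainder 1
599 ÷ 2 = 299 remainder 1
299 ÷ 2 = 149 remainder 1
149 ÷ 2 = 74 remainder 1
74 ÷ 2 = 37 remainder 0
37 ÷ 2 = 18 remainder 1
18 ÷ 2 = 9 remainder 0
9 ÷ 2 = 4 remainder 1
4 ÷ 2 = 2 remainder 0
2 ÷ 2 = 1 remainder 0
1 ÷ 2 = 0 remainder 1
Reading remainders bottom-up:
= 1001010111100


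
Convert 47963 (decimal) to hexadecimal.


Divide by 16 repeatedly:
47963 ÷ 16 = 2997 remainder 11 (B)
2997 ÷ 16 = 187 remainder 5 (5)
187 ÷ 16 = 11 remainder 11 (B)
11 ÷ 16 = 0 remainder 11 (B)
Reading remainders bottom-up:
= 0xBB5B


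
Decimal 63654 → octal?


Divide by 8 repeatedly:
63654 ÷ 8 = 7956 remainder 6
7956 ÷ 8 = 994 remainder 4
994 ÷ 8 = 124 remainder 2
124 ÷ 8 = 15 remainder 4
15 ÷ 8 = 1 remainder 7
1 ÷ 8 = 0 remainder 1
Reading remainders bottom-up:
= 0o174246


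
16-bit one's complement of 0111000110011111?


Original: 0111000110011111
Invert all bits:
  bit 0: 0 → 1
  bit 1: 1 → 0
  bit 2: 1 → 0
  bit 3: 1 → 0
  bit 4: 0 → 1
  bit 5: 0 → 1
  bit 6: 0 → 1
  bit 7: 1 → 0
  bit 8: 1 → 0
  bit 9: 0 → 1
  bit 10: 0 → 1
  bit 11: 1 → 0
  bit 12: 1 → 0
  bit 13: 1 → 0
  bit 14: 1 → 0
  bit 15: 1 → 0
= 1000111001100000


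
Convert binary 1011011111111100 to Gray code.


Binary: 1011011111111100
Gray code: G = B XOR (B >> 1)
B >> 1 = 0101101111111110
1011011111111100 XOR 0101101111111110:
  1 XOR 0 = 1
  0 XOR 1 = 1
  1 XOR 0 = 1
  1 XOR 1 = 0
  0 XOR 1 = 1
  1 XOR 0 = 1
  1 XOR 1 = 0
  1 XOR 1 = 0
  1 XOR 1 = 0
  1 XOR 1 = 0
  1 XOR 1 = 0
  1 XOR 1 = 0
  1 XOR 1 = 0
  1 XOR 1 = 0
  0 XOR 1 = 1
  0 XOR 0 = 0
= 1110110000000010


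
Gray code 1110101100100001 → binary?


Gray code: 1110101100100001
MSB stays the same: 1
Each subsequent bit = prev_binary XOR current_gray:
  B[1] = 1 XOR 1 = 0
  B[2] = 0 XOR 1 = 1
  B[3] = 1 XOR 0 = 1
  B[4] = 1 XOR 1 = 0
  B[5] = 0 XOR 0 = 0
  B[6] = 0 XOR 1 = 1
  B[7] = 1 XOR 1 = 0
  B[8] = 0 XOR 0 = 0
  B[9] = 0 XOR 0 = 0
  B[10] = 0 XOR 1 = 1
  B[11] = 1 XOR 0 = 1
  B[12] = 1 XOR 0 = 1
  B[13] = 1 XOR 0 = 1
  B[14] = 1 XOR 0 = 1
  B[15] = 1 XOR 1 = 0
= 1011001000111110 (45630 decimal)


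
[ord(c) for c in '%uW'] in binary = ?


String: '%uW'  (3 characters)
Per-character ASCII lookup:
  '%': special character: '%' = 37 → 100101
  'u': lowercase starts at 97: 'u' = 97 + 20 = 117 → 1110101
  'W': uppercase starts at 65: 'W' = 65 + 22 = 87 → 1010111
= 100101 1110101 1010111


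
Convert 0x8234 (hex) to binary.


Each hex digit → 4 binary bits:
  8 = 1000
  2 = 0010
  3 = 0011
  4 = 0100
Concatenate: 1000 0010 0011 0100
= 1000001000110100


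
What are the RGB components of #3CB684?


Hex: #3CB684
R = 3C₁₆ = 60
G = B6₁₆ = 182
B = 84₁₆ = 132
= RGB(60, 182, 132)


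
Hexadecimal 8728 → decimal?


Positional values:
Position 0: 8 × 16^0 = 8 × 1 = 8
Position 1: 2 × 16^1 = 2 × 16 = 32
Position 2: 7 × 16^2 = 7 × 256 = 1792
Position 3: 8 × 16^3 = 8 × 4096 = 32768
Sum = 8 + 32 + 1792 + 32768
= 34600


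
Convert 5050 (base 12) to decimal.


Positional values (base 12):
  0 × 12^0 = 0 × 1 = 0
  5 × 12^1 = 5 × 12 = 60
  0 × 12^2 = 0 × 144 = 0
  5 × 12^3 = 5 × 1728 = 8640
Sum = 0 + 60 + 0 + 8640
= 8700


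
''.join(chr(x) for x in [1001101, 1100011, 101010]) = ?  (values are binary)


Codes (binary): 1001101 1100011 101010
Per-code ASCII lookup:
  1001101 = 77  (range 65-90: uppercase, 77 - 65 = 12) → 'M'
  1100011 = 99  (range 97-122: lowercase, 99 - 97 = 2) → 'c'
  101010 = 42  (special character) → '*'
= 'Mc*'


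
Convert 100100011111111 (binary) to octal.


Group into 3-bit groups: 100100011111111
  100 = 4
  100 = 4
  011 = 3
  111 = 7
  111 = 7
= 0o44377


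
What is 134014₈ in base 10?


Positional values:
Position 0: 4 × 8^0 = 4
Position 1: 1 × 8^1 = 8
Position 2: 0 × 8^2 = 0
Position 3: 4 × 8^3 = 2048
Position 4: 3 × 8^4 = 12288
Position 5: 1 × 8^5 = 32768
Sum = 4 + 8 + 0 + 2048 + 12288 + 32768
= 47116


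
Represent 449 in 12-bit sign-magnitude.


Sign bit: 0 (positive)
Magnitude: 449 = 00111000001
= 000111000001


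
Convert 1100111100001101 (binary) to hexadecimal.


Group into 4-bit nibbles: 1100111100001101
  1100 = C
  1111 = F
  0000 = 0
  1101 = D
= 0xCF0D


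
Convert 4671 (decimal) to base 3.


Divide by 3 repeatedly:
4671 ÷ 3 = 1557 remainder 0
1557 ÷ 3 = 519 remainder 0
519 ÷ 3 = 173 remainder 0
173 ÷ 3 = 57 remainder 2
57 ÷ 3 = 19 remainder 0
19 ÷ 3 = 6 remainder 1
6 ÷ 3 = 2 remainder 0
2 ÷ 3 = 0 remainder 2
Reading remainders bottom-up:
= 20102000


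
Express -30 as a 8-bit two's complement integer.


Original: 00011110
Step 1 - Invert all bits: 11100001
Step 2 - Add 1: 11100001 + 1
= 11100010 (represents -30)


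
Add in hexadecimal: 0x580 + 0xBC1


Align and add column by column (LSB to MSB, each column mod 16 with carry):
  0580
+ 0BC1
  ----
  col 0: 0(0) + 1(1) + 0 (carry in) = 1 → 1(1), carry out 0
  col 1: 8(8) + C(12) + 0 (carry in) = 20 → 4(4), carry out 1
  col 2: 5(5) + B(11) + 1 (carry in) = 17 → 1(1), carry out 1
  col 3: 0(0) + 0(0) + 1 (carry in) = 1 → 1(1), carry out 0
Reading digits MSB→LSB: 1141
Strip leading zeros: 1141
= 0x1141


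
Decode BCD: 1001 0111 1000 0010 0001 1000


Each 4-bit group → digit:
  1001 → 9
  0111 → 7
  1000 → 8
  0010 → 2
  0001 → 1
  1000 → 8
= 978218


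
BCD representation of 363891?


Each digit → 4-bit binary:
  3 → 0011
  6 → 0110
  3 → 0011
  8 → 1000
  9 → 1001
  1 → 0001
= 0011 0110 0011 1000 1001 0001


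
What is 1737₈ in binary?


Each octal digit → 3 binary bits:
  1 = 001
  7 = 111
  3 = 011
  7 = 111
Concatenate: 001 111 011 111
= 001111011111


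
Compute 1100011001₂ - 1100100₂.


Align and subtract column by column (LSB to MSB, borrowing when needed):
  1100011001
- 0001100100
  ----------
  col 0: (1 - 0 borrow-in) - 0 → 1 - 0 = 1, borrow out 0
  col 1: (0 - 0 borrow-in) - 0 → 0 - 0 = 0, borrow out 0
  col 2: (0 - 0 borrow-in) - 1 → borrow from next column: (0+2) - 1 = 1, borrow out 1
  col 3: (1 - 1 borrow-in) - 0 → 0 - 0 = 0, borrow out 0
  col 4: (1 - 0 borrow-in) - 0 → 1 - 0 = 1, borrow out 0
  col 5: (0 - 0 borrow-in) - 1 → borrow from next column: (0+2) - 1 = 1, borrow out 1
  col 6: (0 - 1 borrow-in) - 1 → borrow from next column: (-1+2) - 1 = 0, borrow out 1
  col 7: (0 - 1 borrow-in) - 0 → borrow from next column: (-1+2) - 0 = 1, borrow out 1
  col 8: (1 - 1 borrow-in) - 0 → 0 - 0 = 0, borrow out 0
  col 9: (1 - 0 borrow-in) - 0 → 1 - 0 = 1, borrow out 0
Reading bits MSB→LSB: 1010110101
Strip leading zeros: 1010110101
= 1010110101
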